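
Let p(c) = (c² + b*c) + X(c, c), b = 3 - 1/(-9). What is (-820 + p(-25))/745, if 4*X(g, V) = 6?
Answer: -4883/13410 ≈ -0.36413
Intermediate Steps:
X(g, V) = 3/2 (X(g, V) = (¼)*6 = 3/2)
b = 28/9 (b = 3 - 1*(-⅑) = 3 + ⅑ = 28/9 ≈ 3.1111)
p(c) = 3/2 + c² + 28*c/9 (p(c) = (c² + 28*c/9) + 3/2 = 3/2 + c² + 28*c/9)
(-820 + p(-25))/745 = (-820 + (3/2 + (-25)² + (28/9)*(-25)))/745 = (-820 + (3/2 + 625 - 700/9))*(1/745) = (-820 + 9877/18)*(1/745) = -4883/18*1/745 = -4883/13410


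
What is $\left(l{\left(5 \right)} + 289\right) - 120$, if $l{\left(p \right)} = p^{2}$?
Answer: $194$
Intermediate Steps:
$\left(l{\left(5 \right)} + 289\right) - 120 = \left(5^{2} + 289\right) - 120 = \left(25 + 289\right) - 120 = 314 - 120 = 194$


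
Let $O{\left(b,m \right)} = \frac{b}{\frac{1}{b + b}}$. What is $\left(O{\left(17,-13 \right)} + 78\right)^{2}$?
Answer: $430336$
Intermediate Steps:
$O{\left(b,m \right)} = 2 b^{2}$ ($O{\left(b,m \right)} = \frac{b}{\frac{1}{2 b}} = \frac{b}{\frac{1}{2} \frac{1}{b}} = b 2 b = 2 b^{2}$)
$\left(O{\left(17,-13 \right)} + 78\right)^{2} = \left(2 \cdot 17^{2} + 78\right)^{2} = \left(2 \cdot 289 + 78\right)^{2} = \left(578 + 78\right)^{2} = 656^{2} = 430336$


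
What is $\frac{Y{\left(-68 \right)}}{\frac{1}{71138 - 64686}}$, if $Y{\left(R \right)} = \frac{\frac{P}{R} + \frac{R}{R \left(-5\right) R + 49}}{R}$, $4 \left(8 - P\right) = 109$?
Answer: $- \frac{2895275319}{106680304} \approx -27.14$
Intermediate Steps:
$P = - \frac{77}{4}$ ($P = 8 - \frac{109}{4} = - \frac{77}{4} \approx -19.25$)
$Y{\left(R \right)} = \frac{- \frac{77}{4 R} + \frac{R}{49 - 5 R^{2}}}{R}$ ($Y{\left(R \right)} = \frac{- \frac{77}{4 R} + \frac{R}{R \left(-5\right) R + 49}}{R} = \frac{- \frac{77}{4 R} + \frac{R}{- 5 R R + 49}}{R} = \frac{- \frac{77}{4 R} + \frac{R}{- 5 R^{2} + 49}}{R} = \frac{- \frac{77}{4 R} + \frac{R}{49 - 5 R^{2}}}{R}$)
$\frac{Y{\left(-68 \right)}}{\frac{1}{71138 - 64686}} = \frac{\frac{1}{- 196 \left(-68\right)^{2} + 20 \left(-68\right)^{4}} \left(3773 - 389 \left(-68\right)^{2}\right)}{\frac{1}{71138 - 64686}} = \frac{\frac{1}{\left(-196\right) 4624 + 20 \cdot 21381376} \left(3773 - 1798736\right)}{\frac{1}{6452}} = \frac{3773 - 1798736}{-906304 + 427627520} \frac{1}{\frac{1}{6452}} = \frac{1}{426721216} \left(-1794963\right) 6452 = \left(- \frac{1794963}{426721216}\right) 6452 = - \frac{2895275319}{106680304}$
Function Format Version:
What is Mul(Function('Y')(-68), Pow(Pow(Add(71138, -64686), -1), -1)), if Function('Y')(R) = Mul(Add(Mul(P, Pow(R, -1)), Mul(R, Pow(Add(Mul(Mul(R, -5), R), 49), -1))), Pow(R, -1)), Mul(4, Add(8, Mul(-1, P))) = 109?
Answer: Rational(-2895275319, 106680304) ≈ -27.140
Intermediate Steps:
P = Rational(-77, 4) (P = Add(8, Mul(Rational(-1, 4), 109)) = Add(8, Rational(-109, 4)) = Rational(-77, 4) ≈ -19.250)
Function('Y')(R) = Mul(Pow(R, -1), Add(Mul(Rational(-77, 4), Pow(R, -1)), Mul(R, Pow(Add(49, Mul(-5, Pow(R, 2))), -1)))) (Function('Y')(R) = Mul(Add(Mul(Rational(-77, 4), Pow(R, -1)), Mul(R, Pow(Add(Mul(Mul(R, -5), R), 49), -1))), Pow(R, -1)) = Mul(Add(Mul(Rational(-77, 4), Pow(R, -1)), Mul(R, Pow(Add(Mul(Mul(-5, R), R), 49), -1))), Pow(R, -1)) = Mul(Add(Mul(Rational(-77, 4), Pow(R, -1)), Mul(R, Pow(Add(Mul(-5, Pow(R, 2)), 49), -1))), Pow(R, -1)) = Mul(Add(Mul(Rational(-77, 4), Pow(R, -1)), Mul(R, Pow(Add(49, Mul(-5, Pow(R, 2))), -1))), Pow(R, -1)) = Mul(Pow(R, -1), Add(Mul(Rational(-77, 4), Pow(R, -1)), Mul(R, Pow(Add(49, Mul(-5, Pow(R, 2))), -1)))))
Mul(Function('Y')(-68), Pow(Pow(Add(71138, -64686), -1), -1)) = Mul(Mul(Pow(Add(Mul(-196, Pow(-68, 2)), Mul(20, Pow(-68, 4))), -1), Add(3773, Mul(-389, Pow(-68, 2)))), Pow(Pow(Add(71138, -64686), -1), -1)) = Mul(Mul(Pow(Add(Mul(-196, 4624), Mul(20, 21381376)), -1), Add(3773, Mul(-389, 4624))), Pow(Pow(6452, -1), -1)) = Mul(Mul(Pow(Add(-906304, 427627520), -1), Add(3773, -1798736)), Pow(Rational(1, 6452), -1)) = Mul(Mul(Pow(426721216, -1), -1794963), 6452) = Mul(Mul(Rational(1, 426721216), -1794963), 6452) = Mul(Rational(-1794963, 426721216), 6452) = Rational(-2895275319, 106680304)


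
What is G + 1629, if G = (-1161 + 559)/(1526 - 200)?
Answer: 1079726/663 ≈ 1628.5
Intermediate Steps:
G = -301/663 (G = -602/1326 = -602*1/1326 = -301/663 ≈ -0.45400)
G + 1629 = -301/663 + 1629 = 1079726/663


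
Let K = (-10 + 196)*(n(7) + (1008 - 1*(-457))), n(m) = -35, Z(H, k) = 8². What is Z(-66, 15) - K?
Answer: -265916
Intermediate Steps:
Z(H, k) = 64
K = 265980 (K = (-10 + 196)*(-35 + (1008 - 1*(-457))) = 186*(-35 + (1008 + 457)) = 186*(-35 + 1465) = 186*1430 = 265980)
Z(-66, 15) - K = 64 - 1*265980 = 64 - 265980 = -265916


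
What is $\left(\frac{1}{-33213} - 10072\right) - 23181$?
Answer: $- \frac{1104431890}{33213} \approx -33253.0$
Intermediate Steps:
$\left(\frac{1}{-33213} - 10072\right) - 23181 = \left(- \frac{1}{33213} - 10072\right) - 23181 = - \frac{334521337}{33213} - 23181 = - \frac{1104431890}{33213}$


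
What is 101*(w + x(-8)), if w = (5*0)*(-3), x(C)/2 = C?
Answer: -1616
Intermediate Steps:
x(C) = 2*C
w = 0 (w = 0*(-3) = 0)
101*(w + x(-8)) = 101*(0 + 2*(-8)) = 101*(0 - 16) = 101*(-16) = -1616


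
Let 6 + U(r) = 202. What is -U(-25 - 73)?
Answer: -196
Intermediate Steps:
U(r) = 196 (U(r) = -6 + 202 = 196)
-U(-25 - 73) = -1*196 = -196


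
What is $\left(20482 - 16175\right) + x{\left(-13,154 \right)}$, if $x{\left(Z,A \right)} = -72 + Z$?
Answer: $4222$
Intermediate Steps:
$\left(20482 - 16175\right) + x{\left(-13,154 \right)} = \left(20482 - 16175\right) - 85 = 4307 - 85 = 4222$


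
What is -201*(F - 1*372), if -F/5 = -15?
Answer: 59697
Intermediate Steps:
F = 75 (F = -5*(-15) = 75)
-201*(F - 1*372) = -201*(75 - 1*372) = -201*(75 - 372) = -201*(-297) = 59697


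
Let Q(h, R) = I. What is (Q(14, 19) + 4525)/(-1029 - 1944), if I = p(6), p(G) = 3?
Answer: -4528/2973 ≈ -1.5230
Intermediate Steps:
I = 3
Q(h, R) = 3
(Q(14, 19) + 4525)/(-1029 - 1944) = (3 + 4525)/(-1029 - 1944) = 4528/(-2973) = 4528*(-1/2973) = -4528/2973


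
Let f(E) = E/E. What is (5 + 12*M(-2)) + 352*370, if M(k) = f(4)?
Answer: 130257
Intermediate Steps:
f(E) = 1
M(k) = 1
(5 + 12*M(-2)) + 352*370 = (5 + 12*1) + 352*370 = (5 + 12) + 130240 = 17 + 130240 = 130257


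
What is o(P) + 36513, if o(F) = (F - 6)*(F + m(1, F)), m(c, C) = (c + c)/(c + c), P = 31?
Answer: 37313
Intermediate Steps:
m(c, C) = 1 (m(c, C) = (2*c)/((2*c)) = (2*c)*(1/(2*c)) = 1)
o(F) = (1 + F)*(-6 + F) (o(F) = (F - 6)*(F + 1) = (-6 + F)*(1 + F) = (1 + F)*(-6 + F))
o(P) + 36513 = (-6 + 31² - 5*31) + 36513 = (-6 + 961 - 155) + 36513 = 800 + 36513 = 37313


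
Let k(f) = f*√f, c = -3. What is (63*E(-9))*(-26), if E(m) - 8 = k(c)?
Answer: -13104 + 4914*I*√3 ≈ -13104.0 + 8511.3*I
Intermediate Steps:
k(f) = f^(3/2)
E(m) = 8 - 3*I*√3 (E(m) = 8 + (-3)^(3/2) = 8 - 3*I*√3)
(63*E(-9))*(-26) = (63*(8 - 3*I*√3))*(-26) = (504 - 189*I*√3)*(-26) = -13104 + 4914*I*√3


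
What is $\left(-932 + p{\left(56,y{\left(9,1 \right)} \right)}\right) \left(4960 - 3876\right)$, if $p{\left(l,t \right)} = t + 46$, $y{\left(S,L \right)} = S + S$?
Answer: $-940912$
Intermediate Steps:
$y{\left(S,L \right)} = 2 S$
$p{\left(l,t \right)} = 46 + t$
$\left(-932 + p{\left(56,y{\left(9,1 \right)} \right)}\right) \left(4960 - 3876\right) = \left(-932 + \left(46 + 2 \cdot 9\right)\right) \left(4960 - 3876\right) = \left(-932 + \left(46 + 18\right)\right) 1084 = \left(-932 + 64\right) 1084 = \left(-868\right) 1084 = -940912$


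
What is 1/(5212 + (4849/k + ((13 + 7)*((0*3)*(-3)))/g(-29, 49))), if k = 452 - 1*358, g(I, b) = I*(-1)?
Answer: 94/494777 ≈ 0.00018998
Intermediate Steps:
g(I, b) = -I
k = 94 (k = 452 - 358 = 94)
1/(5212 + (4849/k + ((13 + 7)*((0*3)*(-3)))/g(-29, 49))) = 1/(5212 + (4849/94 + ((13 + 7)*((0*3)*(-3)))/((-1*(-29))))) = 1/(5212 + (4849*(1/94) + (20*(0*(-3)))/29)) = 1/(5212 + (4849/94 + (20*0)*(1/29))) = 1/(5212 + (4849/94 + 0*(1/29))) = 1/(5212 + (4849/94 + 0)) = 1/(5212 + 4849/94) = 1/(494777/94) = 94/494777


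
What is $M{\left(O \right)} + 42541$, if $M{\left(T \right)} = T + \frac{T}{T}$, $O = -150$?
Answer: $42392$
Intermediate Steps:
$M{\left(T \right)} = 1 + T$ ($M{\left(T \right)} = T + 1 = 1 + T$)
$M{\left(O \right)} + 42541 = \left(1 - 150\right) + 42541 = -149 + 42541 = 42392$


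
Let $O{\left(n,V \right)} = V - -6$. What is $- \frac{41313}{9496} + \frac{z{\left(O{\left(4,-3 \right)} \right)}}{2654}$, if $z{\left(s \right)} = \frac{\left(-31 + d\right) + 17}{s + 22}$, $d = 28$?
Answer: $- \frac{1370492303}{315029800} \approx -4.3504$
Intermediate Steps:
$O{\left(n,V \right)} = 6 + V$ ($O{\left(n,V \right)} = V + 6 = 6 + V$)
$z{\left(s \right)} = \frac{14}{22 + s}$ ($z{\left(s \right)} = \frac{\left(-31 + 28\right) + 17}{s + 22} = \frac{-3 + 17}{22 + s} = \frac{14}{22 + s}$)
$- \frac{41313}{9496} + \frac{z{\left(O{\left(4,-3 \right)} \right)}}{2654} = - \frac{41313}{9496} + \frac{14 \frac{1}{22 + \left(6 - 3\right)}}{2654} = \left(-41313\right) \frac{1}{9496} + \frac{14}{22 + 3} \cdot \frac{1}{2654} = - \frac{41313}{9496} + \frac{14}{25} \cdot \frac{1}{2654} = - \frac{41313}{9496} + \frac{7}{33175} = - \frac{1370492303}{315029800}$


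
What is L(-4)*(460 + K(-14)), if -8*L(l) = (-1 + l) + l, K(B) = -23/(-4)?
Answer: 16767/32 ≈ 523.97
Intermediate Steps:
K(B) = 23/4 (K(B) = -23*(-¼) = 23/4)
L(l) = ⅛ - l/4 (L(l) = -((-1 + l) + l)/8 = -(-1 + 2*l)/8 = ⅛ - l/4)
L(-4)*(460 + K(-14)) = (⅛ - ¼*(-4))*(460 + 23/4) = (⅛ + 1)*(1863/4) = (9/8)*(1863/4) = 16767/32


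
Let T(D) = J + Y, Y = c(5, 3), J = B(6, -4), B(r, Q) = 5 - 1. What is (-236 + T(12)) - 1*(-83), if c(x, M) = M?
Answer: -146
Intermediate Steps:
B(r, Q) = 4
J = 4
Y = 3
T(D) = 7 (T(D) = 4 + 3 = 7)
(-236 + T(12)) - 1*(-83) = (-236 + 7) - 1*(-83) = -229 + 83 = -146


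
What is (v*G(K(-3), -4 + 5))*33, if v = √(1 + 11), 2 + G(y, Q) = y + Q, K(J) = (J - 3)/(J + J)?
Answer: 0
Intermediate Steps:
K(J) = (-3 + J)/(2*J) (K(J) = (-3 + J)/((2*J)) = (-3 + J)*(1/(2*J)) = (-3 + J)/(2*J))
G(y, Q) = -2 + Q + y (G(y, Q) = -2 + (y + Q) = -2 + (Q + y) = -2 + Q + y)
v = 2*√3 (v = √12 = 2*√3 ≈ 3.4641)
(v*G(K(-3), -4 + 5))*33 = ((2*√3)*(-2 + (-4 + 5) + (½)*(-3 - 3)/(-3)))*33 = ((2*√3)*(-2 + 1 + (½)*(-⅓)*(-6)))*33 = ((2*√3)*(-2 + 1 + 1))*33 = ((2*√3)*0)*33 = 0*33 = 0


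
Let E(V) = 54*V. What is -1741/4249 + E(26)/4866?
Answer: -417685/3445939 ≈ -0.12121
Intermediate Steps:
-1741/4249 + E(26)/4866 = -1741/4249 + (54*26)/4866 = -1741*1/4249 + 1404*(1/4866) = -1741/4249 + 234/811 = -417685/3445939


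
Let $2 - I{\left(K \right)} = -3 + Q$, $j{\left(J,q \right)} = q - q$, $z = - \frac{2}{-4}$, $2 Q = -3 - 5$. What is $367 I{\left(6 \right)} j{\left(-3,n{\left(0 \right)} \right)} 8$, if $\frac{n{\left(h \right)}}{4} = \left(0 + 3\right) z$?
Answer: $0$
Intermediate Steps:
$Q = -4$ ($Q = \frac{-3 - 5}{2} = \frac{1}{2} \left(-8\right) = -4$)
$z = \frac{1}{2}$ ($z = \left(-2\right) \left(- \frac{1}{4}\right) = \frac{1}{2} \approx 0.5$)
$n{\left(h \right)} = 6$ ($n{\left(h \right)} = 4 \left(0 + 3\right) \frac{1}{2} = 4 \cdot 3 \cdot \frac{1}{2} = 4 \cdot \frac{3}{2} = 6$)
$j{\left(J,q \right)} = 0$
$I{\left(K \right)} = 9$ ($I{\left(K \right)} = 2 - \left(-3 - 4\right) = 2 - -7 = 2 + 7 = 9$)
$367 I{\left(6 \right)} j{\left(-3,n{\left(0 \right)} \right)} 8 = 367 \cdot 9 \cdot 0 \cdot 8 = 367 \cdot 0 \cdot 8 = 367 \cdot 0 = 0$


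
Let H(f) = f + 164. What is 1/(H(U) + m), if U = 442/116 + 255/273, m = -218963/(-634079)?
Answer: 3346668962/565887368721 ≈ 0.0059140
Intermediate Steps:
m = 218963/634079 (m = -218963*(-1/634079) = 218963/634079 ≈ 0.34532)
U = 25041/5278 (U = 442*(1/116) + 255*(1/273) = 221/58 + 85/91 = 25041/5278 ≈ 4.7444)
H(f) = 164 + f
1/(H(U) + m) = 1/((164 + 25041/5278) + 218963/634079) = 1/(890633/5278 + 218963/634079) = 1/(565887368721/3346668962) = 3346668962/565887368721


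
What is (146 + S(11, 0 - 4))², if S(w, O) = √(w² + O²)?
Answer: (146 + √137)² ≈ 24871.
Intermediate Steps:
S(w, O) = √(O² + w²)
(146 + S(11, 0 - 4))² = (146 + √((0 - 4)² + 11²))² = (146 + √((-4)² + 121))² = (146 + √(16 + 121))² = (146 + √137)²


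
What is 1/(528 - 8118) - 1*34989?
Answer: -265566511/7590 ≈ -34989.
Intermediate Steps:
1/(528 - 8118) - 1*34989 = 1/(-7590) - 34989 = -1/7590 - 34989 = -265566511/7590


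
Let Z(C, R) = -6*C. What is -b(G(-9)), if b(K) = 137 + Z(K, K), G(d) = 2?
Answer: -125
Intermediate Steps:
b(K) = 137 - 6*K
-b(G(-9)) = -(137 - 6*2) = -(137 - 12) = -1*125 = -125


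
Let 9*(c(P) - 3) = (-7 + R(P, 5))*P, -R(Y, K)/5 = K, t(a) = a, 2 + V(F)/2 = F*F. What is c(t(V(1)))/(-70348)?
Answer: -91/633132 ≈ -0.00014373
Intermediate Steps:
V(F) = -4 + 2*F² (V(F) = -4 + 2*(F*F) = -4 + 2*F²)
R(Y, K) = -5*K
c(P) = 3 - 32*P/9 (c(P) = 3 + ((-7 - 5*5)*P)/9 = 3 + ((-7 - 25)*P)/9 = 3 + (-32*P)/9 = 3 - 32*P/9)
c(t(V(1)))/(-70348) = (3 - 32*(-4 + 2*1²)/9)/(-70348) = (3 - 32*(-4 + 2*1)/9)*(-1/70348) = (3 - 32*(-4 + 2)/9)*(-1/70348) = (3 - 32/9*(-2))*(-1/70348) = (3 + 64/9)*(-1/70348) = (91/9)*(-1/70348) = -91/633132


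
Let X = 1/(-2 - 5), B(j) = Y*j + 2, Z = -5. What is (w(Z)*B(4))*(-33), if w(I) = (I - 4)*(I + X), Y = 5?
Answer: -235224/7 ≈ -33603.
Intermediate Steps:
B(j) = 2 + 5*j (B(j) = 5*j + 2 = 2 + 5*j)
X = -⅐ (X = 1/(-7) = -⅐ ≈ -0.14286)
w(I) = (-4 + I)*(-⅐ + I) (w(I) = (I - 4)*(I - ⅐) = (-4 + I)*(-⅐ + I))
(w(Z)*B(4))*(-33) = ((4/7 + (-5)² - 29/7*(-5))*(2 + 5*4))*(-33) = ((4/7 + 25 + 145/7)*(2 + 20))*(-33) = ((324/7)*22)*(-33) = (7128/7)*(-33) = -235224/7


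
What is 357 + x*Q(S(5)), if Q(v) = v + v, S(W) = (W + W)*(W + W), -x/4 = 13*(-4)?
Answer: 41957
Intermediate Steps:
x = 208 (x = -52*(-4) = -4*(-52) = 208)
S(W) = 4*W² (S(W) = (2*W)*(2*W) = 4*W²)
Q(v) = 2*v
357 + x*Q(S(5)) = 357 + 208*(2*(4*5²)) = 357 + 208*(2*(4*25)) = 357 + 208*(2*100) = 357 + 208*200 = 357 + 41600 = 41957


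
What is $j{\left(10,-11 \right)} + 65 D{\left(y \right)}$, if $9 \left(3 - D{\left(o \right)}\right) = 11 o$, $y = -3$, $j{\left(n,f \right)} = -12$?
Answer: $\frac{1264}{3} \approx 421.33$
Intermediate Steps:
$D{\left(o \right)} = 3 - \frac{11 o}{9}$
$j{\left(10,-11 \right)} + 65 D{\left(y \right)} = -12 + 65 \left(3 - - \frac{11}{3}\right) = -12 + 65 \left(3 + \frac{11}{3}\right) = -12 + 65 \cdot \frac{20}{3} = -12 + \frac{1300}{3} = \frac{1264}{3}$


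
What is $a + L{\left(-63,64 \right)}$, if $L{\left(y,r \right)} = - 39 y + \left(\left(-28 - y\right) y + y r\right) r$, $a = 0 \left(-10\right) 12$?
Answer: $-396711$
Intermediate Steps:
$a = 0$ ($a = 0 \cdot 12 = 0$)
$L{\left(y,r \right)} = - 39 y + r \left(r y + y \left(-28 - y\right)\right)$ ($L{\left(y,r \right)} = - 39 y + \left(y \left(-28 - y\right) + r y\right) r = - 39 y + \left(r y + y \left(-28 - y\right)\right) r = - 39 y + r \left(r y + y \left(-28 - y\right)\right)$)
$a + L{\left(-63,64 \right)} = 0 - 63 \left(-39 + 64^{2} - 1792 - 64 \left(-63\right)\right) = 0 - 63 \left(-39 + 4096 - 1792 + 4032\right) = 0 - 396711 = -396711$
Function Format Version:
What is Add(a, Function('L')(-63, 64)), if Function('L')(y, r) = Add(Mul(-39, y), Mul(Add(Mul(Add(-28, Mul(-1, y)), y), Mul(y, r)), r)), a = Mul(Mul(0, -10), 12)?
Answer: -396711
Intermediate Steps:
a = 0 (a = Mul(0, 12) = 0)
Function('L')(y, r) = Add(Mul(-39, y), Mul(r, Add(Mul(r, y), Mul(y, Add(-28, Mul(-1, y)))))) (Function('L')(y, r) = Add(Mul(-39, y), Mul(Add(Mul(y, Add(-28, Mul(-1, y))), Mul(r, y)), r)) = Add(Mul(-39, y), Mul(Add(Mul(r, y), Mul(y, Add(-28, Mul(-1, y)))), r)) = Add(Mul(-39, y), Mul(r, Add(Mul(r, y), Mul(y, Add(-28, Mul(-1, y)))))))
Add(a, Function('L')(-63, 64)) = Add(0, Mul(-63, Add(-39, Pow(64, 2), Mul(-28, 64), Mul(-1, 64, -63)))) = Add(0, Mul(-63, Add(-39, 4096, -1792, 4032))) = Add(0, Mul(-63, 6297)) = Add(0, -396711) = -396711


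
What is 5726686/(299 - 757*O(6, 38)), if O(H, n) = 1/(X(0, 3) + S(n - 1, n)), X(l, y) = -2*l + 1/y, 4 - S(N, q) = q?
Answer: 289197643/16235 ≈ 17813.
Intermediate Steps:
S(N, q) = 4 - q
X(l, y) = 1/y - 2*l
O(H, n) = 1/(13/3 - n) (O(H, n) = 1/((1/3 - 2*0) + (4 - n)) = 1/((⅓ + 0) + (4 - n)) = 1/(⅓ + (4 - n)) = 1/(13/3 - n))
5726686/(299 - 757*O(6, 38)) = 5726686/(299 - (-2271)/(-13 + 3*38)) = 5726686/(299 - (-2271)/(-13 + 114)) = 5726686/(299 - (-2271)/101) = 5726686/(299 - 757*(-3/101)) = 5726686/(299 + 2271/101) = 5726686/(32470/101) = 5726686*(101/32470) = 289197643/16235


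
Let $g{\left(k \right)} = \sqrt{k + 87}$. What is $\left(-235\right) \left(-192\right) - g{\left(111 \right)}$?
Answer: $45120 - 3 \sqrt{22} \approx 45106.0$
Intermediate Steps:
$g{\left(k \right)} = \sqrt{87 + k}$
$\left(-235\right) \left(-192\right) - g{\left(111 \right)} = \left(-235\right) \left(-192\right) - \sqrt{87 + 111} = 45120 - \sqrt{198} = 45120 - 3 \sqrt{22}$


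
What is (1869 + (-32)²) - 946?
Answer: 1947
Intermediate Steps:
(1869 + (-32)²) - 946 = (1869 + 1024) - 946 = 2893 - 946 = 1947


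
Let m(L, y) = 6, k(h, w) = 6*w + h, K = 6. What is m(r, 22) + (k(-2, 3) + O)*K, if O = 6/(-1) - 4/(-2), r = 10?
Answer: 78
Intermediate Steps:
k(h, w) = h + 6*w
O = -4 (O = 6*(-1) - 4*(-½) = -6 + 2 = -4)
m(r, 22) + (k(-2, 3) + O)*K = 6 + ((-2 + 6*3) - 4)*6 = 6 + ((-2 + 18) - 4)*6 = 6 + (16 - 4)*6 = 6 + 12*6 = 6 + 72 = 78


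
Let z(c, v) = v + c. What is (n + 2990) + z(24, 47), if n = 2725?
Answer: 5786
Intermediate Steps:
z(c, v) = c + v
(n + 2990) + z(24, 47) = (2725 + 2990) + (24 + 47) = 5715 + 71 = 5786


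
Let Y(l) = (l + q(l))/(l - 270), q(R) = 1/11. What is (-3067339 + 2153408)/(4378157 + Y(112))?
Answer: -38741758/185591113 ≈ -0.20875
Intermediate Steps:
q(R) = 1/11
Y(l) = (1/11 + l)/(-270 + l) (Y(l) = (l + 1/11)/(l - 270) = (1/11 + l)/(-270 + l))
(-3067339 + 2153408)/(4378157 + Y(112)) = (-3067339 + 2153408)/(4378157 + (1/11 + 112)/(-270 + 112)) = -913931/(4378157 + (1233/11)/(-158)) = -913931/(4378157 - 1/158*1233/11) = -913931/(4378157 - 1233/1738) = -913931/7609235633/1738 = -913931*1738/7609235633 = -38741758/185591113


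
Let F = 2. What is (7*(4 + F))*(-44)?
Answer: -1848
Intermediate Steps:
(7*(4 + F))*(-44) = (7*(4 + 2))*(-44) = (7*6)*(-44) = 42*(-44) = -1848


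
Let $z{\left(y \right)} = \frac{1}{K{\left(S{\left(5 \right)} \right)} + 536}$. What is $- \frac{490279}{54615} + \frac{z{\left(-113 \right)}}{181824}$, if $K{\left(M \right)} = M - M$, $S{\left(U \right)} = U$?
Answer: $- \frac{5309049554849}{591405591040} \approx -8.977$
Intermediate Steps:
$K{\left(M \right)} = 0$
$z{\left(y \right)} = \frac{1}{536}$ ($z{\left(y \right)} = \frac{1}{0 + 536} = \frac{1}{536}$)
$- \frac{490279}{54615} + \frac{z{\left(-113 \right)}}{181824} = - \frac{490279}{54615} + \frac{1}{536 \cdot 181824} = \left(-490279\right) \frac{1}{54615} + \frac{1}{536} \cdot \frac{1}{181824} = - \frac{490279}{54615} + \frac{1}{97457664} = - \frac{5309049554849}{591405591040}$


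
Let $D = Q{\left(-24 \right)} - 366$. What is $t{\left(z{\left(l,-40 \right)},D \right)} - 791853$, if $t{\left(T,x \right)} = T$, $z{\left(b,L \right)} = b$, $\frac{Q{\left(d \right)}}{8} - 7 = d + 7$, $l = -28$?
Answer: $-791881$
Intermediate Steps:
$Q{\left(d \right)} = 112 + 8 d$ ($Q{\left(d \right)} = 56 + 8 \left(d + 7\right) = 56 + 8 \left(7 + d\right) = 56 + \left(56 + 8 d\right) = 112 + 8 d$)
$D = -446$ ($D = \left(112 + 8 \left(-24\right)\right) - 366 = \left(112 - 192\right) - 366 = -80 - 366 = -446$)
$t{\left(z{\left(l,-40 \right)},D \right)} - 791853 = -28 - 791853 = -791881$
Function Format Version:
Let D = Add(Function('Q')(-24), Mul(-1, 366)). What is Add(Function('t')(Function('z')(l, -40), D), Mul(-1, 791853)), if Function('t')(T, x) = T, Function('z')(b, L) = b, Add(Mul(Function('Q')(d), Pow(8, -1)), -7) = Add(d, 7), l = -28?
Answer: -791881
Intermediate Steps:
Function('Q')(d) = Add(112, Mul(8, d)) (Function('Q')(d) = Add(56, Mul(8, Add(d, 7))) = Add(56, Mul(8, Add(7, d))) = Add(56, Add(56, Mul(8, d))) = Add(112, Mul(8, d)))
D = -446 (D = Add(Add(112, Mul(8, -24)), Mul(-1, 366)) = Add(Add(112, -192), -366) = Add(-80, -366) = -446)
Add(Function('t')(Function('z')(l, -40), D), Mul(-1, 791853)) = Add(-28, Mul(-1, 791853)) = Add(-28, -791853) = -791881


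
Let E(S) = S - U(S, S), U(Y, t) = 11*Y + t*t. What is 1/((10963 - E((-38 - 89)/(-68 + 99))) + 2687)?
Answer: 961/13094409 ≈ 7.3390e-5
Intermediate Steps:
U(Y, t) = t² + 11*Y (U(Y, t) = 11*Y + t² = t² + 11*Y)
E(S) = -S² - 10*S (E(S) = S - (S² + 11*S) = S + (-S² - 11*S) = -S² - 10*S)
1/((10963 - E((-38 - 89)/(-68 + 99))) + 2687) = 1/((10963 - (-38 - 89)/(-68 + 99)*(-10 - (-38 - 89)/(-68 + 99))) + 2687) = 1/((10963 - (-127/31)*(-10 - (-127)/31)) + 2687) = 1/((10963 - (-127*1/31)*(-10 - (-127)/31)) + 2687) = 1/((10963 - (-127)*(-10 - 1*(-127/31))/31) + 2687) = 1/((10963 - (-127)*(-10 + 127/31)/31) + 2687) = 1/((10963 - (-127)*(-183)/(31*31)) + 2687) = 1/((10963 - 1*23241/961) + 2687) = 1/((10963 - 23241/961) + 2687) = 1/(10512202/961 + 2687) = 1/(13094409/961) = 961/13094409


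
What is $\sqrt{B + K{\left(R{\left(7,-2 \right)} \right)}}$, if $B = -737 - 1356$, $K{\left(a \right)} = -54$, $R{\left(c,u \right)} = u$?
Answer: $i \sqrt{2147} \approx 46.336 i$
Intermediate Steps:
$B = -2093$ ($B = -737 - 1356 = -2093$)
$\sqrt{B + K{\left(R{\left(7,-2 \right)} \right)}} = \sqrt{-2093 - 54} = \sqrt{-2147} = i \sqrt{2147}$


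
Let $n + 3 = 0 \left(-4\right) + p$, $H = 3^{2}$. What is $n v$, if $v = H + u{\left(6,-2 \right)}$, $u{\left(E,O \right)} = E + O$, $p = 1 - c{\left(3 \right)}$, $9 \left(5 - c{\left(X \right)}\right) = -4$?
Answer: $- \frac{871}{9} \approx -96.778$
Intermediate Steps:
$H = 9$
$c{\left(X \right)} = \frac{49}{9}$ ($c{\left(X \right)} = 5 - - \frac{4}{9} = 5 + \frac{4}{9} = \frac{49}{9}$)
$p = - \frac{40}{9}$ ($p = 1 - \frac{49}{9} = - \frac{40}{9} \approx -4.4444$)
$n = - \frac{67}{9}$ ($n = -3 + \left(0 \left(-4\right) - \frac{40}{9}\right) = -3 + \left(0 - \frac{40}{9}\right) = -3 - \frac{40}{9} = - \frac{67}{9} \approx -7.4444$)
$v = 13$ ($v = 9 + \left(6 - 2\right) = 9 + 4 = 13$)
$n v = \left(- \frac{67}{9}\right) 13 = - \frac{871}{9}$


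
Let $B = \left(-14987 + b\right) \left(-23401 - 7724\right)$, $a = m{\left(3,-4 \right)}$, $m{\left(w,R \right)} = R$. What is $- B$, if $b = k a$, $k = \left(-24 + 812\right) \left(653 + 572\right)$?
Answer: $-120646320375$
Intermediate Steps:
$a = -4$
$k = 965300$ ($k = 788 \cdot 1225 = 965300$)
$b = -3861200$ ($b = 965300 \left(-4\right) = -3861200$)
$B = 120646320375$ ($B = \left(-14987 - 3861200\right) \left(-23401 - 7724\right) = \left(-3876187\right) \left(-31125\right) = 120646320375$)
$- B = \left(-1\right) 120646320375 = -120646320375$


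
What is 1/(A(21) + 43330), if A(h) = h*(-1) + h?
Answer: 1/43330 ≈ 2.3079e-5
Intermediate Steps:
A(h) = 0 (A(h) = -h + h = 0)
1/(A(21) + 43330) = 1/(0 + 43330) = 1/43330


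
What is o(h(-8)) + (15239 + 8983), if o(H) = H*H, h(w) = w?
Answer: 24286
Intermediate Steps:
o(H) = H²
o(h(-8)) + (15239 + 8983) = (-8)² + (15239 + 8983) = 64 + 24222 = 24286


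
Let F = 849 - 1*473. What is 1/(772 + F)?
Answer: 1/1148 ≈ 0.00087108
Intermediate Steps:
F = 376 (F = 849 - 473 = 376)
1/(772 + F) = 1/(772 + 376) = 1/1148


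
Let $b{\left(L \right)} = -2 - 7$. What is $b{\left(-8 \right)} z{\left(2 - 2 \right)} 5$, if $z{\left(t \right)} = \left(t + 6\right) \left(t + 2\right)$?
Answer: $-540$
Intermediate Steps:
$b{\left(L \right)} = -9$ ($b{\left(L \right)} = -2 - 7 = -9$)
$z{\left(t \right)} = \left(2 + t\right) \left(6 + t\right)$ ($z{\left(t \right)} = \left(6 + t\right) \left(2 + t\right) = \left(2 + t\right) \left(6 + t\right)$)
$b{\left(-8 \right)} z{\left(2 - 2 \right)} 5 = - 9 \left(12 + \left(2 - 2\right)^{2} + 8 \left(2 - 2\right)\right) 5 = - 9 \left(12 + 0^{2} + 8 \cdot 0\right) 5 = - 9 \left(12 + 0 + 0\right) 5 = - 9 \cdot 12 \cdot 5 = \left(-9\right) 60 = -540$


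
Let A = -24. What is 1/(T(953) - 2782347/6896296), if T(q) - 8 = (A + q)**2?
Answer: 6896296/5951838584157 ≈ 1.1587e-6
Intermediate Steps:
T(q) = 8 + (-24 + q)**2
1/(T(953) - 2782347/6896296) = 1/((8 + (-24 + 953)**2) - 2782347/6896296) = 1/((8 + 929**2) - 2782347*1/6896296) = 1/((8 + 863041) - 2782347/6896296) = 1/(863049 - 2782347/6896296) = 1/(5951838584157/6896296) = 6896296/5951838584157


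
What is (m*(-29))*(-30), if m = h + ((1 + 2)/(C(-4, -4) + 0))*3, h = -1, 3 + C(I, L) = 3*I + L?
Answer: -24360/19 ≈ -1282.1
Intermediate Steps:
C(I, L) = -3 + L + 3*I (C(I, L) = -3 + (3*I + L) = -3 + (L + 3*I) = -3 + L + 3*I)
m = -28/19 (m = -1 + ((1 + 2)/((-3 - 4 + 3*(-4)) + 0))*3 = -1 + (3/((-3 - 4 - 12) + 0))*3 = -1 + (3/(-19 + 0))*3 = -1 + (3/(-19))*3 = -1 + (3*(-1/19))*3 = -1 - 3/19*3 = -1 - 9/19 = -28/19 ≈ -1.4737)
(m*(-29))*(-30) = -28/19*(-29)*(-30) = (812/19)*(-30) = -24360/19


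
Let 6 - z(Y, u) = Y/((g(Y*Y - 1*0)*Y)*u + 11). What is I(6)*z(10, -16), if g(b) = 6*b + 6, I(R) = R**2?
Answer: 20941344/96949 ≈ 216.00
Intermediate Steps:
g(b) = 6 + 6*b
z(Y, u) = 6 - Y/(11 + Y*u*(6 + 6*Y**2)) (z(Y, u) = 6 - Y/(((6 + 6*(Y*Y - 1*0))*Y)*u + 11) = 6 - Y/(((6 + 6*(Y**2 + 0))*Y)*u + 11) = 6 - Y/(((6 + 6*Y**2)*Y)*u + 11) = 6 - Y/((Y*(6 + 6*Y**2))*u + 11) = 6 - Y/(Y*u*(6 + 6*Y**2) + 11) = 6 - Y/(11 + Y*u*(6 + 6*Y**2)))
I(6)*z(10, -16) = 6**2*((66 - 1*10 + 36*10*(-16)*(1 + 10**2))/(11 + 6*10*(-16)*(1 + 10**2))) = 36*((66 - 10 + 36*10*(-16)*(1 + 100))/(11 + 6*10*(-16)*(1 + 100))) = 36*((66 - 10 + 36*10*(-16)*101)/(11 + 6*10*(-16)*101)) = 36*((66 - 10 - 581760)/(11 - 96960)) = 36*(-581704/(-96949)) = 36*(-1/96949*(-581704)) = 36*(581704/96949) = 20941344/96949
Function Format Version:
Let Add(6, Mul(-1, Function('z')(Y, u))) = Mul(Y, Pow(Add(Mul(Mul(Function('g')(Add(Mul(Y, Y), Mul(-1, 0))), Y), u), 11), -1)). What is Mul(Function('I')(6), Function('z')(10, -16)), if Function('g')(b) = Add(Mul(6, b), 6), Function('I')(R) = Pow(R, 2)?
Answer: Rational(20941344, 96949) ≈ 216.00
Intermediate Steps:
Function('g')(b) = Add(6, Mul(6, b))
Function('z')(Y, u) = Add(6, Mul(-1, Y, Pow(Add(11, Mul(Y, u, Add(6, Mul(6, Pow(Y, 2))))), -1))) (Function('z')(Y, u) = Add(6, Mul(-1, Mul(Y, Pow(Add(Mul(Mul(Add(6, Mul(6, Add(Mul(Y, Y), Mul(-1, 0)))), Y), u), 11), -1)))) = Add(6, Mul(-1, Mul(Y, Pow(Add(Mul(Mul(Add(6, Mul(6, Add(Pow(Y, 2), 0))), Y), u), 11), -1)))) = Add(6, Mul(-1, Mul(Y, Pow(Add(Mul(Mul(Add(6, Mul(6, Pow(Y, 2))), Y), u), 11), -1)))) = Add(6, Mul(-1, Mul(Y, Pow(Add(Mul(Mul(Y, Add(6, Mul(6, Pow(Y, 2)))), u), 11), -1)))) = Add(6, Mul(-1, Mul(Y, Pow(Add(Mul(Y, u, Add(6, Mul(6, Pow(Y, 2)))), 11), -1)))) = Add(6, Mul(-1, Mul(Y, Pow(Add(11, Mul(Y, u, Add(6, Mul(6, Pow(Y, 2))))), -1)))) = Add(6, Mul(-1, Y, Pow(Add(11, Mul(Y, u, Add(6, Mul(6, Pow(Y, 2))))), -1))))
Mul(Function('I')(6), Function('z')(10, -16)) = Mul(Pow(6, 2), Mul(Pow(Add(11, Mul(6, 10, -16, Add(1, Pow(10, 2)))), -1), Add(66, Mul(-1, 10), Mul(36, 10, -16, Add(1, Pow(10, 2)))))) = Mul(36, Mul(Pow(Add(11, Mul(6, 10, -16, Add(1, 100))), -1), Add(66, -10, Mul(36, 10, -16, Add(1, 100))))) = Mul(36, Mul(Pow(Add(11, Mul(6, 10, -16, 101)), -1), Add(66, -10, Mul(36, 10, -16, 101)))) = Mul(36, Mul(Pow(Add(11, -96960), -1), Add(66, -10, -581760))) = Mul(36, Mul(Pow(-96949, -1), -581704)) = Mul(36, Mul(Rational(-1, 96949), -581704)) = Mul(36, Rational(581704, 96949)) = Rational(20941344, 96949)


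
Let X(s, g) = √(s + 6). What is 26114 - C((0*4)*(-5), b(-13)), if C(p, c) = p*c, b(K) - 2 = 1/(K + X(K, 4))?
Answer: 26114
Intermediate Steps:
X(s, g) = √(6 + s)
b(K) = 2 + 1/(K + √(6 + K))
C(p, c) = c*p
26114 - C((0*4)*(-5), b(-13)) = 26114 - (1 + 2*(-13) + 2*√(6 - 13))/(-13 + √(6 - 13))*(0*4)*(-5) = 26114 - (1 - 26 + 2*√(-7))/(-13 + √(-7))*0*(-5) = 26114 - (1 - 26 + 2*(I*√7))/(-13 + I*√7)*0 = 26114 - (1 - 26 + 2*I*√7)/(-13 + I*√7)*0 = 26114 - (-25 + 2*I*√7)/(-13 + I*√7)*0 = 26114 - 1*0 = 26114 + 0 = 26114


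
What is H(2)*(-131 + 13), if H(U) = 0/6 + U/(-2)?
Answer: 118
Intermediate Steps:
H(U) = -U/2 (H(U) = 0*(⅙) + U*(-½) = 0 - U/2 = -U/2)
H(2)*(-131 + 13) = (-½*2)*(-131 + 13) = -1*(-118) = 118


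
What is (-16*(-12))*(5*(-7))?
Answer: -6720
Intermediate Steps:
(-16*(-12))*(5*(-7)) = 192*(-35) = -6720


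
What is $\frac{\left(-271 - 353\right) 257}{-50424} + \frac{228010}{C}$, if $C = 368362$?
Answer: $\frac{1470221947}{386964281} \approx 3.7994$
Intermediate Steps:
$\frac{\left(-271 - 353\right) 257}{-50424} + \frac{228010}{C} = \frac{\left(-271 - 353\right) 257}{-50424} + \frac{228010}{368362} = \left(-624\right) 257 \left(- \frac{1}{50424}\right) + 228010 \cdot \frac{1}{368362} = \left(-160368\right) \left(- \frac{1}{50424}\right) + \frac{114005}{184181} = \frac{6682}{2101} + \frac{114005}{184181} = \frac{1470221947}{386964281}$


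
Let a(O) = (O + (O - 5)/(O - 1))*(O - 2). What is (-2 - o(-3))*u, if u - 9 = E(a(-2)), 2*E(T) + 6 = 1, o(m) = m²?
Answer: -143/2 ≈ -71.500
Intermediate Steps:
a(O) = (-2 + O)*(O + (-5 + O)/(-1 + O)) (a(O) = (O + (-5 + O)/(-1 + O))*(-2 + O) = (-2 + O)*(O + (-5 + O)/(-1 + O)))
E(T) = -5/2 (E(T) = -3 + (½)*1 = -3 + ½ = -5/2)
u = 13/2 (u = 9 - 5/2 = 13/2 ≈ 6.5000)
(-2 - o(-3))*u = (-2 - 1*(-3)²)*(13/2) = (-2 - 1*9)*(13/2) = (-2 - 9)*(13/2) = -11*13/2 = -143/2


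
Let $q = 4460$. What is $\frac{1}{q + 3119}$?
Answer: $\frac{1}{7579} \approx 0.00013194$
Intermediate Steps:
$\frac{1}{q + 3119} = \frac{1}{4460 + 3119} = \frac{1}{7579}$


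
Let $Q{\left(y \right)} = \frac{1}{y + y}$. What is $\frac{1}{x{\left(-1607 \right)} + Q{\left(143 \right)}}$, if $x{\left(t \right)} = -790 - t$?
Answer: $\frac{286}{233663} \approx 0.001224$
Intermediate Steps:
$Q{\left(y \right)} = \frac{1}{2 y}$
$\frac{1}{x{\left(-1607 \right)} + Q{\left(143 \right)}} = \frac{1}{\left(-790 - -1607\right) + \frac{1}{2 \cdot 143}} = \frac{1}{\left(-790 + 1607\right) + \frac{1}{2} \cdot \frac{1}{143}} = \frac{1}{817 + \frac{1}{286}} = \frac{1}{\frac{233663}{286}} = \frac{286}{233663}$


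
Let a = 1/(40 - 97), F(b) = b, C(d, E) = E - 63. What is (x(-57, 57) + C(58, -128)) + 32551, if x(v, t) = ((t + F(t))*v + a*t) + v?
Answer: 25804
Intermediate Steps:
C(d, E) = -63 + E
a = -1/57 (a = 1/(-57) = -1/57 ≈ -0.017544)
x(v, t) = v - t/57 + 2*t*v (x(v, t) = ((t + t)*v - t/57) + v = ((2*t)*v - t/57) + v = (2*t*v - t/57) + v = (-t/57 + 2*t*v) + v = v - t/57 + 2*t*v)
(x(-57, 57) + C(58, -128)) + 32551 = ((-57 - 1/57*57 + 2*57*(-57)) + (-63 - 128)) + 32551 = ((-57 - 1 - 6498) - 191) + 32551 = (-6556 - 191) + 32551 = -6747 + 32551 = 25804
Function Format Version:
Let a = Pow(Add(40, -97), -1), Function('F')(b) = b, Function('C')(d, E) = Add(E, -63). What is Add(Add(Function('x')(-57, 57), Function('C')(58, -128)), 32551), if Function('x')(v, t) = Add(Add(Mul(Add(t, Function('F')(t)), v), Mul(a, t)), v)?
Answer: 25804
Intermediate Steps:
Function('C')(d, E) = Add(-63, E)
a = Rational(-1, 57) (a = Pow(-57, -1) = Rational(-1, 57) ≈ -0.017544)
Function('x')(v, t) = Add(v, Mul(Rational(-1, 57), t), Mul(2, t, v)) (Function('x')(v, t) = Add(Add(Mul(Add(t, t), v), Mul(Rational(-1, 57), t)), v) = Add(Add(Mul(Mul(2, t), v), Mul(Rational(-1, 57), t)), v) = Add(Add(Mul(2, t, v), Mul(Rational(-1, 57), t)), v) = Add(Add(Mul(Rational(-1, 57), t), Mul(2, t, v)), v) = Add(v, Mul(Rational(-1, 57), t), Mul(2, t, v)))
Add(Add(Function('x')(-57, 57), Function('C')(58, -128)), 32551) = Add(Add(Add(-57, Mul(Rational(-1, 57), 57), Mul(2, 57, -57)), Add(-63, -128)), 32551) = Add(Add(Add(-57, -1, -6498), -191), 32551) = Add(Add(-6556, -191), 32551) = Add(-6747, 32551) = 25804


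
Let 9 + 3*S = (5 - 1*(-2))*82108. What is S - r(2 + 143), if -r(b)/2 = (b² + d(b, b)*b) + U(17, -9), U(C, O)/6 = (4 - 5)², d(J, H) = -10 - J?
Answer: 566083/3 ≈ 1.8869e+5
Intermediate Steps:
U(C, O) = 6 (U(C, O) = 6*(4 - 5)² = 6*(-1)² = 6*1 = 6)
r(b) = -12 - 2*b² - 2*b*(-10 - b) (r(b) = -2*((b² + (-10 - b)*b) + 6) = -2*((b² + b*(-10 - b)) + 6) = -2*(6 + b² + b*(-10 - b)) = -12 - 2*b² - 2*b*(-10 - b))
S = 574747/3 (S = -3 + ((5 - 1*(-2))*82108)/3 = -3 + ((5 + 2)*82108)/3 = -3 + (7*82108)/3 = -3 + (⅓)*574756 = -3 + 574756/3 = 574747/3 ≈ 1.9158e+5)
S - r(2 + 143) = 574747/3 - (-12 + 20*(2 + 143)) = 574747/3 - (-12 + 20*145) = 574747/3 - (-12 + 2900) = 574747/3 - 1*2888 = 574747/3 - 2888 = 566083/3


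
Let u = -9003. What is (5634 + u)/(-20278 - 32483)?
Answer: 1123/17587 ≈ 0.063854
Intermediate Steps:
(5634 + u)/(-20278 - 32483) = (5634 - 9003)/(-20278 - 32483) = -3369/(-52761) = -3369*(-1/52761) = 1123/17587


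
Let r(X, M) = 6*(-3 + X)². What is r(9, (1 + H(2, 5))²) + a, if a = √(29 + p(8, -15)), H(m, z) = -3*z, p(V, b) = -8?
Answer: 216 + √21 ≈ 220.58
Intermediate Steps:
a = √21 (a = √(29 - 8) = √21 ≈ 4.5826)
r(9, (1 + H(2, 5))²) + a = 6*(-3 + 9)² + √21 = 6*6² + √21 = 6*36 + √21 = 216 + √21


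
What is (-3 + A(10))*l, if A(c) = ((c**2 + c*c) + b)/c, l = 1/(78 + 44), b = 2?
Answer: 43/305 ≈ 0.14098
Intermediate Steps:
l = 1/122 ≈ 0.0081967
A(c) = (2 + 2*c**2)/c (A(c) = ((c**2 + c*c) + 2)/c = ((c**2 + c**2) + 2)/c = (2*c**2 + 2)/c = (2 + 2*c**2)/c)
(-3 + A(10))*l = (-3 + (2*10 + 2/10))*(1/122) = (-3 + (20 + 2*(1/10)))*(1/122) = (-3 + (20 + 1/5))*(1/122) = (-3 + 101/5)*(1/122) = (86/5)*(1/122) = 43/305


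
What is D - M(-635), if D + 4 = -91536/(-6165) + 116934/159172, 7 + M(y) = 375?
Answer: -58291835843/163549230 ≈ -356.42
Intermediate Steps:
M(y) = 368 (M(y) = -7 + 375 = 368)
D = 1894280797/163549230 (D = -4 + (-91536/(-6165) + 116934/159172) = -4 + (-91536*(-1/6165) + 116934*(1/159172)) = -4 + (30512/2055 + 58467/79586) = -4 + 2548477717/163549230 = 1894280797/163549230 ≈ 11.582)
D - M(-635) = 1894280797/163549230 - 1*368 = 1894280797/163549230 - 368 = -58291835843/163549230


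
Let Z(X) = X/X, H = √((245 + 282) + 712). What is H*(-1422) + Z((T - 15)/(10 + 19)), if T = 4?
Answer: 1 - 1422*√1239 ≈ -50053.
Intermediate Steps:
H = √1239 (H = √(527 + 712) = √1239 ≈ 35.199)
Z(X) = 1
H*(-1422) + Z((T - 15)/(10 + 19)) = √1239*(-1422) + 1 = -1422*√1239 + 1 = 1 - 1422*√1239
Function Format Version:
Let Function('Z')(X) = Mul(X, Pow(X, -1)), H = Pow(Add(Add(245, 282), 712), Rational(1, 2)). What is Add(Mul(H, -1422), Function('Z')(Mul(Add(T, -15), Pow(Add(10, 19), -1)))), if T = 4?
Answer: Add(1, Mul(-1422, Pow(1239, Rational(1, 2)))) ≈ -50053.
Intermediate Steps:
H = Pow(1239, Rational(1, 2)) (H = Pow(Add(527, 712), Rational(1, 2)) = Pow(1239, Rational(1, 2)) ≈ 35.199)
Function('Z')(X) = 1
Add(Mul(H, -1422), Function('Z')(Mul(Add(T, -15), Pow(Add(10, 19), -1)))) = Add(Mul(Pow(1239, Rational(1, 2)), -1422), 1) = Add(Mul(-1422, Pow(1239, Rational(1, 2))), 1) = Add(1, Mul(-1422, Pow(1239, Rational(1, 2))))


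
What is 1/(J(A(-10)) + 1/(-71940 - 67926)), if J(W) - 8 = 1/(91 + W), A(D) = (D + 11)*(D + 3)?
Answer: 1958124/15688289 ≈ 0.12481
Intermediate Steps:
A(D) = (3 + D)*(11 + D) (A(D) = (11 + D)*(3 + D) = (3 + D)*(11 + D))
J(W) = 8 + 1/(91 + W)
1/(J(A(-10)) + 1/(-71940 - 67926)) = 1/((729 + 8*(33 + (-10)**2 + 14*(-10)))/(91 + (33 + (-10)**2 + 14*(-10))) + 1/(-71940 - 67926)) = 1/((729 + 8*(33 + 100 - 140))/(91 + (33 + 100 - 140)) + 1/(-139866)) = 1/((729 + 8*(-7))/(91 - 7) - 1/139866) = 1/((729 - 56)/84 - 1/139866) = 1/((1/84)*673 - 1/139866) = 1/(673/84 - 1/139866) = 1/(15688289/1958124) = 1958124/15688289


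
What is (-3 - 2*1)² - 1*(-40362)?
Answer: 40387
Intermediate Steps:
(-3 - 2*1)² - 1*(-40362) = (-3 - 2)² + 40362 = (-5)² + 40362 = 25 + 40362 = 40387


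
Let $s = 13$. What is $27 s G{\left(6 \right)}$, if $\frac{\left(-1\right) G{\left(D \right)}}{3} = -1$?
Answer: $1053$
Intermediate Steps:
$G{\left(D \right)} = 3$ ($G{\left(D \right)} = \left(-3\right) \left(-1\right) = 3$)
$27 s G{\left(6 \right)} = 27 \cdot 13 \cdot 3 = 351 \cdot 3 = 1053$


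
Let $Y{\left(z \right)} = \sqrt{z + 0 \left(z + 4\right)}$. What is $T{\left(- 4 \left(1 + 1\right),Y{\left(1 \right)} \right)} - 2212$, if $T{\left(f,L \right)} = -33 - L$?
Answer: $-2246$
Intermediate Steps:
$Y{\left(z \right)} = \sqrt{z}$ ($Y{\left(z \right)} = \sqrt{z + 0 \left(4 + z\right)} = \sqrt{z + 0} = \sqrt{z}$)
$T{\left(- 4 \left(1 + 1\right),Y{\left(1 \right)} \right)} - 2212 = \left(-33 - \sqrt{1}\right) - 2212 = \left(-33 - 1\right) - 2212 = -34 - 2212 = -2246$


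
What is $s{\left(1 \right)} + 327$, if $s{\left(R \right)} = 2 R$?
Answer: $329$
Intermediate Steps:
$s{\left(1 \right)} + 327 = 2 \cdot 1 + 327 = 2 + 327 = 329$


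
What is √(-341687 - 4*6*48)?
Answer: I*√342839 ≈ 585.52*I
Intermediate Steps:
√(-341687 - 4*6*48) = √(-341687 - 24*48) = √(-341687 - 1152) = √(-342839) = I*√342839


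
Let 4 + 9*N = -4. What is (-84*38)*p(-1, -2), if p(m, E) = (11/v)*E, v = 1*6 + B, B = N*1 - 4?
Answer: 316008/5 ≈ 63202.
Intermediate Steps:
N = -8/9 (N = -4/9 + (1/9)*(-4) = -4/9 - 4/9 = -8/9 ≈ -0.88889)
B = -44/9 (B = -8/9*1 - 4 = -8/9 - 4 = -44/9 ≈ -4.8889)
v = 10/9 (v = 1*6 - 44/9 = 6 - 44/9 = 10/9 ≈ 1.1111)
p(m, E) = 99*E/10 (p(m, E) = (11/(10/9))*E = (11*(9/10))*E = 99*E/10)
(-84*38)*p(-1, -2) = (-84*38)*((99/10)*(-2)) = -3192*(-99/5) = 316008/5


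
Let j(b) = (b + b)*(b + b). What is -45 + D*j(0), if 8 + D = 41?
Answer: -45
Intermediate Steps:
D = 33 (D = -8 + 41 = 33)
j(b) = 4*b² (j(b) = (2*b)*(2*b) = 4*b²)
-45 + D*j(0) = -45 + 33*(4*0²) = -45 + 33*(4*0) = -45 + 33*0 = -45 + 0 = -45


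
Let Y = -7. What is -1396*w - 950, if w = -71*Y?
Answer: -694762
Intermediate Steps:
w = 497 (w = -71*(-7) = 497)
-1396*w - 950 = -1396*497 - 950 = -693812 - 950 = -694762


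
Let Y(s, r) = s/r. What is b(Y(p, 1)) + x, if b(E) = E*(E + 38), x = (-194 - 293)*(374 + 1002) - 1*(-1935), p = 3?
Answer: -668054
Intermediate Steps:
x = -668177 (x = -487*1376 + 1935 = -670112 + 1935 = -668177)
b(E) = E*(38 + E)
b(Y(p, 1)) + x = (3/1)*(38 + 3/1) - 668177 = (3*1)*(38 + 3*1) - 668177 = 3*(38 + 3) - 668177 = 3*41 - 668177 = 123 - 668177 = -668054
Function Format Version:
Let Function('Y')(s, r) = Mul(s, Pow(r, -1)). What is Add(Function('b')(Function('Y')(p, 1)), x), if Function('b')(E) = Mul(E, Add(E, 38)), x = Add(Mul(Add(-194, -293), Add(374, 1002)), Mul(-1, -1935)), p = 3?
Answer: -668054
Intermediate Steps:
x = -668177 (x = Add(Mul(-487, 1376), 1935) = Add(-670112, 1935) = -668177)
Function('b')(E) = Mul(E, Add(38, E))
Add(Function('b')(Function('Y')(p, 1)), x) = Add(Mul(Mul(3, Pow(1, -1)), Add(38, Mul(3, Pow(1, -1)))), -668177) = Add(Mul(Mul(3, 1), Add(38, Mul(3, 1))), -668177) = Add(Mul(3, Add(38, 3)), -668177) = Add(Mul(3, 41), -668177) = Add(123, -668177) = -668054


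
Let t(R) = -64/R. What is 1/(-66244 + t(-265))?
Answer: -265/17554596 ≈ -1.5096e-5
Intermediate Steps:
1/(-66244 + t(-265)) = 1/(-66244 - 64/(-265)) = 1/(-66244 - 64*(-1/265)) = 1/(-66244 + 64/265) = 1/(-17554596/265) = -265/17554596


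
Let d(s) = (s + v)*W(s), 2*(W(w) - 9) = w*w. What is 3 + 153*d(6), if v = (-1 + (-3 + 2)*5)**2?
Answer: 173505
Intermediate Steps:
v = 36 (v = (-1 - 1*5)**2 = (-1 - 5)**2 = (-6)**2 = 36)
W(w) = 9 + w**2/2 (W(w) = 9 + (w*w)/2 = 9 + w**2/2)
d(s) = (9 + s**2/2)*(36 + s) (d(s) = (s + 36)*(9 + s**2/2) = (36 + s)*(9 + s**2/2) = (9 + s**2/2)*(36 + s))
3 + 153*d(6) = 3 + 153*((18 + 6**2)*(36 + 6)/2) = 3 + 153*((1/2)*(18 + 36)*42) = 3 + 153*((1/2)*54*42) = 3 + 153*1134 = 3 + 173502 = 173505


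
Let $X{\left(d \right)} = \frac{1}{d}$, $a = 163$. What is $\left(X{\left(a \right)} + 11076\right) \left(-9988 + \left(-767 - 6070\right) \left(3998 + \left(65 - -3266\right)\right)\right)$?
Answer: $- \frac{90483137647429}{163} \approx -5.5511 \cdot 10^{11}$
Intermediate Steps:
$\left(X{\left(a \right)} + 11076\right) \left(-9988 + \left(-767 - 6070\right) \left(3998 + \left(65 - -3266\right)\right)\right) = \left(\frac{1}{163} + 11076\right) \left(-9988 + \left(-767 - 6070\right) \left(3998 + \left(65 - -3266\right)\right)\right) = \left(\frac{1}{163} + 11076\right) \left(-9988 - 6837 \left(3998 + \left(65 + 3266\right)\right)\right) = \frac{1805389 \left(-9988 - 6837 \left(3998 + 3331\right)\right)}{163} = \frac{1805389 \left(-9988 - 50108373\right)}{163} = \frac{1805389}{163} \left(-50118361\right) = - \frac{90483137647429}{163}$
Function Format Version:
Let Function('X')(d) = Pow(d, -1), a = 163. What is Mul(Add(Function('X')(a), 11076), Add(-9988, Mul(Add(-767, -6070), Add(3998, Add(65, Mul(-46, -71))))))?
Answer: Rational(-90483137647429, 163) ≈ -5.5511e+11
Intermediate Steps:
Mul(Add(Function('X')(a), 11076), Add(-9988, Mul(Add(-767, -6070), Add(3998, Add(65, Mul(-46, -71)))))) = Mul(Add(Pow(163, -1), 11076), Add(-9988, Mul(Add(-767, -6070), Add(3998, Add(65, Mul(-46, -71)))))) = Mul(Add(Rational(1, 163), 11076), Add(-9988, Mul(-6837, Add(3998, Add(65, 3266))))) = Mul(Rational(1805389, 163), Add(-9988, Mul(-6837, Add(3998, 3331)))) = Mul(Rational(1805389, 163), Add(-9988, Mul(-6837, 7329))) = Mul(Rational(1805389, 163), Add(-9988, -50108373)) = Mul(Rational(1805389, 163), -50118361) = Rational(-90483137647429, 163)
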